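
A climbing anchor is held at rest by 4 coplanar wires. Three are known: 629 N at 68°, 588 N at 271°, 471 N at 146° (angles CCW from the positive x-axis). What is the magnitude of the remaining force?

Sum the known components: ΣF_x = -144.6 N, ΣF_y = 258.7 N.
For equilibrium the remaining force must supply (−ΣF_x, −ΣF_y) = (144.6, -258.7) N.
Magnitude = √((144.6)² + (-258.7)²) = 296.3 N; direction = atan2(-258.7, 144.6) = 299.2°.

F ≈ 296 N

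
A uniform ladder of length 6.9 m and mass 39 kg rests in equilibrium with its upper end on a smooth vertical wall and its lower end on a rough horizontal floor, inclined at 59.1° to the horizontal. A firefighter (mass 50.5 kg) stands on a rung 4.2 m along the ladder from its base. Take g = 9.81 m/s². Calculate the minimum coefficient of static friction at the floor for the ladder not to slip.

ΣF_y = 0: N_floor = 39×9.81 + 50.5×9.81 = 878 N.
Torques about the foot: N_wall · 6.9 sin 59.1° = 39×9.81×3.45 cos 59.1° + 50.5×9.81×4.2 cos 59.1° → N_wall = 294.96 N.
ΣF_x = 0: f_floor = N_wall = 294.96 N.
μ_min = f_floor / N_floor = 294.96 / 878 = 0.3359.

μ_min ≈ 0.336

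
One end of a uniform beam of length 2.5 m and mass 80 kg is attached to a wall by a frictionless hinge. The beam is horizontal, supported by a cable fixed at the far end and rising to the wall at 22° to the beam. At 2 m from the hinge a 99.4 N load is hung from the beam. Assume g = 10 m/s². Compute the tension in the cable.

T ≈ 1280 N

Take torques about the hinge: T sin 22° · 2.5 = 80×10×1.25 + 99.4×2 = 1198.8 N·m.
So T = 1198.8 / (0.3746 × 2.5) = 1280.1 N.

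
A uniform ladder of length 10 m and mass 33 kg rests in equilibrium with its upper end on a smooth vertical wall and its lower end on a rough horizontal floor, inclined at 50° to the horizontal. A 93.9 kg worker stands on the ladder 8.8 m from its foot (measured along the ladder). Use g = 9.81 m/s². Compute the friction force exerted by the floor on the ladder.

f ≈ 816 N

Torques about the foot: N_wall · 10 sin 50° = 33×9.81×5 cos 50° + 93.9×9.81×8.8 cos 50° → N_wall = 816.01 N.
ΣF_x = 0: f_floor = N_wall = 816.01 N.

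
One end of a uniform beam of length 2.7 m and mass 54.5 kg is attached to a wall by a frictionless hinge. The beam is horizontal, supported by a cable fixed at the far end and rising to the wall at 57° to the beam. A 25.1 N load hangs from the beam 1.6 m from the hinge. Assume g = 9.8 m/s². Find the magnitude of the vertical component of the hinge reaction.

|H_y| ≈ 277 N

Take torques about the hinge: T sin 57° · 2.7 = 54.5×9.8×1.35 + 25.1×1.6 = 761.2 N·m.
So T = 761.2 / (0.8387 × 2.7) = 336.16 N.
ΣF_y = 0: H_y = (54.5×9.8 + 25.1) − T sin 57° = 559.2 − 281.92 = 277.28 N.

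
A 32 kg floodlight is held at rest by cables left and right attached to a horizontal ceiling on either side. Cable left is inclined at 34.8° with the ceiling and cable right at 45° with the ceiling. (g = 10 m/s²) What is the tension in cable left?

Weight W = 32 × 10 = 320 N acts straight down.
Horizontal: T_left cos 34.8° = T_right cos 45°  →  T_right = 1.161 T_left.
Vertical: T_left sin 34.8° + T_right sin 45° = 320.
Substituting the horizontal relation into the vertical equation gives 1.392 T_left = 320, so T_left = 229.9 N.

T_left ≈ 230 N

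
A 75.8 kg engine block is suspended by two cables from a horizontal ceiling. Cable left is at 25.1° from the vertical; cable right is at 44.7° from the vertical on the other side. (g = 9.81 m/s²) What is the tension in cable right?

Angles from the horizontal: cable left is 90° − 25.1° = 64.9°, cable right is 90° − 44.7° = 45.3°.
Weight W = 75.8 × 9.81 = 743.6 N acts straight down.
Horizontal: T_left cos 64.9° = T_right cos 45.3°  →  T_left = 1.658 T_right.
Vertical: T_left sin 64.9° + T_right sin 45.3° = 743.6.
Substituting the horizontal relation into the vertical equation gives 2.212 T_right = 743.6, so T_right = 336.1 N.

T_right ≈ 336 N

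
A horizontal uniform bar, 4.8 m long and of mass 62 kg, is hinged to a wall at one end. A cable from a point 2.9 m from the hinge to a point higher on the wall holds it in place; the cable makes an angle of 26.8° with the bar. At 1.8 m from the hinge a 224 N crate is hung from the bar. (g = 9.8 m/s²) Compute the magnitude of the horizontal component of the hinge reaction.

Take torques about the hinge: T sin 26.8° · 2.9 = 62×9.8×2.4 + 224×1.8 = 1861.4 N·m.
So T = 1861.4 / (0.4509 × 2.9) = 1423.6 N.
ΣF_x = 0: H_x = T cos 26.8° = 1270.7 N.

H_x ≈ 1270 N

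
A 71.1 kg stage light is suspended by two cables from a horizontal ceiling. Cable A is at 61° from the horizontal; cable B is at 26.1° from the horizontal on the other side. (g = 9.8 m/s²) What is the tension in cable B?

T_B ≈ 338 N

Weight W = 71.1 × 9.8 = 696.8 N acts straight down.
Horizontal: T_A cos 61° = T_B cos 26.1°  →  T_A = 1.852 T_B.
Vertical: T_A sin 61° + T_B sin 26.1° = 696.8.
Substituting the horizontal relation into the vertical equation gives 2.06 T_B = 696.8, so T_B = 338.2 N.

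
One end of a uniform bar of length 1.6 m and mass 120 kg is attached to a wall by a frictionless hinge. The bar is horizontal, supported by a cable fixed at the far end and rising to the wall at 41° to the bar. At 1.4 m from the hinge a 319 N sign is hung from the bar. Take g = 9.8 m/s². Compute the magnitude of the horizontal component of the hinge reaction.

H_x ≈ 998 N

Take torques about the hinge: T sin 41° · 1.6 = 120×9.8×0.8 + 319×1.4 = 1387.4 N·m.
So T = 1387.4 / (0.6561 × 1.6) = 1321.7 N.
ΣF_x = 0: H_x = T cos 41° = 997.51 N.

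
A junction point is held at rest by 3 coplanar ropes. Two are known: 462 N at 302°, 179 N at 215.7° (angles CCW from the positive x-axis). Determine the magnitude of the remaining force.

F ≈ 506 N

Sum the known components: ΣF_x = 99.46 N, ΣF_y = -496.3 N.
For equilibrium the remaining force must supply (−ΣF_x, −ΣF_y) = (-99.46, 496.3) N.
Magnitude = √((-99.46)² + (496.3)²) = 506.1 N; direction = atan2(496.3, -99.46) = 101.3°.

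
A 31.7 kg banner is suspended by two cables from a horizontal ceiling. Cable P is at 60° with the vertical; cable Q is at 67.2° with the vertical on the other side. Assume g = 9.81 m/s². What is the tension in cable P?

Angles from the horizontal: cable P is 90° − 60° = 30°, cable Q is 90° − 67.2° = 22.8°.
Weight W = 31.7 × 9.81 = 311 N acts straight down.
Horizontal: T_P cos 30° = T_Q cos 22.8°  →  T_Q = 0.9394 T_P.
Vertical: T_P sin 30° + T_Q sin 22.8° = 311.
Substituting the horizontal relation into the vertical equation gives 0.864 T_P = 311, so T_P = 359.9 N.

T_P ≈ 360 N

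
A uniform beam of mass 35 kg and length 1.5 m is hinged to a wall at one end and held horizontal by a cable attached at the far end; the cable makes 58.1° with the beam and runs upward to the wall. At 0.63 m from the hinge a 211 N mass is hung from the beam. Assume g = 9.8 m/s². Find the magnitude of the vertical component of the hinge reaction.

Take torques about the hinge: T sin 58.1° · 1.5 = 35×9.8×0.75 + 211×0.63 = 390.18 N·m.
So T = 390.18 / (0.8490 × 1.5) = 306.39 N.
ΣF_y = 0: H_y = (35×9.8 + 211) − T sin 58.1° = 554 − 260.12 = 293.88 N.

|H_y| ≈ 294 N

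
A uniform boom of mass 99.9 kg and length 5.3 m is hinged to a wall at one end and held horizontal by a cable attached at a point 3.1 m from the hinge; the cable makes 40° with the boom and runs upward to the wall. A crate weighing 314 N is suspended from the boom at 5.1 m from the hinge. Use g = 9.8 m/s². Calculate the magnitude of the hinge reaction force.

Take torques about the hinge: T sin 40° · 3.1 = 99.9×9.8×2.65 + 314×5.1 = 4195.8 N·m.
So T = 4195.8 / (0.6428 × 3.1) = 2105.6 N.
ΣF_x = 0: H_x = T cos 40° = 1613 N.
ΣF_y = 0: H_y = (99.9×9.8 + 314) − T sin 40° = 1293 − 1353.5 = -60.465 N.
|H| = √(H_x² + H_y²) = √((1613)² + (-60.465)²) = 1614.2 N.

|H| ≈ 1610 N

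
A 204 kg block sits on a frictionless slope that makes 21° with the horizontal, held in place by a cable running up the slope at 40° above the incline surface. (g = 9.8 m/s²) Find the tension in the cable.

T ≈ 935 N

Take axes along and perpendicular to the incline. Weight components: W sin 21° = 716.4 N down-slope, W cos 21° = 1866 N into the surface.
Along incline: T cos 40° = W sin 21° → T = 935.3 N.
Perpendicular: N = W cos 21° − T sin 40° = 1265 N.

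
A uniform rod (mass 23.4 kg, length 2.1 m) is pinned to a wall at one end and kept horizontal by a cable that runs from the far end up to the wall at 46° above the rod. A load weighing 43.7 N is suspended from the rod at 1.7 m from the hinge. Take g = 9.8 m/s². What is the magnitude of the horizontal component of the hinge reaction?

H_x ≈ 145 N

Take torques about the hinge: T sin 46° · 2.1 = 23.4×9.8×1.05 + 43.7×1.7 = 315.08 N·m.
So T = 315.08 / (0.7193 × 2.1) = 208.57 N.
ΣF_x = 0: H_x = T cos 46° = 144.89 N.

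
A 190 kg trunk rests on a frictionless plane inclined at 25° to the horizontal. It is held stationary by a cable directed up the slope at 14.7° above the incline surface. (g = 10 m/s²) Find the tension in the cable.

T ≈ 830 N

Take axes along and perpendicular to the incline. Weight components: W sin 25° = 803 N down-slope, W cos 25° = 1722 N into the surface.
Along incline: T cos 14.7° = W sin 25° → T = 830.1 N.
Perpendicular: N = W cos 25° − T sin 14.7° = 1511 N.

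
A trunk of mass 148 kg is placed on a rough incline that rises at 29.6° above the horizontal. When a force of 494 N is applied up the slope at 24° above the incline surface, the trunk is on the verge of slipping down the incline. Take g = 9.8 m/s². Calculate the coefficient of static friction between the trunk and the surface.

μ ≈ 0.250

On the verge of sliding down the incline, friction is at its maximum μN and acts up the slope.
Perpendicular to incline: N = W cos 29.6° − P sin 24° = 1261 − 200.9 = 1060 N.
Along incline: P cos 24° + μN = W sin 29.6° → μ = (W sin 29.6° − P cos 24°) / N = 0.2501.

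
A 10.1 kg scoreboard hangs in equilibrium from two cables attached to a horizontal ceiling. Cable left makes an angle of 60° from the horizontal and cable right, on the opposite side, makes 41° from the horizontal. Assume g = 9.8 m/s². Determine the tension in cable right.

T_right ≈ 50.4 N

Weight W = 10.1 × 9.8 = 98.98 N acts straight down.
Horizontal: T_left cos 60° = T_right cos 41°  →  T_left = 1.509 T_right.
Vertical: T_left sin 60° + T_right sin 41° = 98.98.
Substituting the horizontal relation into the vertical equation gives 1.963 T_right = 98.98, so T_right = 50.42 N.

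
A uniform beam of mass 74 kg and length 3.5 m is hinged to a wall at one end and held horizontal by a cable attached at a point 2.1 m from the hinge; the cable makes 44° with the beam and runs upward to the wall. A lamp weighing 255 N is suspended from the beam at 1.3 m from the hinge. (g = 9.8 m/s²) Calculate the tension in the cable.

T ≈ 1100 N

Take torques about the hinge: T sin 44° · 2.1 = 74×9.8×1.75 + 255×1.3 = 1600.6 N·m.
So T = 1600.6 / (0.6947 × 2.1) = 1097.2 N.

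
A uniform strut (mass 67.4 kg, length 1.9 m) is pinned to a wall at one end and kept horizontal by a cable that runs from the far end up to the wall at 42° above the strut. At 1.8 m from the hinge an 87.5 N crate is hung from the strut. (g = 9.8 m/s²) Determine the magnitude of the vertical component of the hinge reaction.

Take torques about the hinge: T sin 42° · 1.9 = 67.4×9.8×0.95 + 87.5×1.8 = 784.99 N·m.
So T = 784.99 / (0.6691 × 1.9) = 617.45 N.
ΣF_y = 0: H_y = (67.4×9.8 + 87.5) − T sin 42° = 748.02 − 413.15 = 334.87 N.

|H_y| ≈ 335 N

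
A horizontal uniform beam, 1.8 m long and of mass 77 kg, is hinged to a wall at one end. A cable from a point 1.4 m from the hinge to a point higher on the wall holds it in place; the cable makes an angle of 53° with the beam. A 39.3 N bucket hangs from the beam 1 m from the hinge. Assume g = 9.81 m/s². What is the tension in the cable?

T ≈ 643 N

Take torques about the hinge: T sin 53° · 1.4 = 77×9.81×0.9 + 39.3×1 = 719.13 N·m.
So T = 719.13 / (0.7986 × 1.4) = 643.18 N.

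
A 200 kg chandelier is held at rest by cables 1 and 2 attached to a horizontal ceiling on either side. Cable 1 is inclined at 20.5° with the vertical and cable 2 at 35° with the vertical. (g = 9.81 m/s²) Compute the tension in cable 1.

Angles from the horizontal: cable 1 is 90° − 20.5° = 69.5°, cable 2 is 90° − 35° = 55°.
Weight W = 200 × 9.81 = 1962 N acts straight down.
Horizontal: T_1 cos 69.5° = T_2 cos 55°  →  T_2 = 0.6106 T_1.
Vertical: T_1 sin 69.5° + T_2 sin 55° = 1962.
Substituting the horizontal relation into the vertical equation gives 1.437 T_1 = 1962, so T_1 = 1366 N.

T_1 ≈ 1370 N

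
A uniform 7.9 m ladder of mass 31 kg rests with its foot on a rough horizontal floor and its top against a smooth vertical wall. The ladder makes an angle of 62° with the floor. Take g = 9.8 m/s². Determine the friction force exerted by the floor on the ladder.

f ≈ 80.8 N

Torques about the foot: N_wall · 7.9 sin 62° = 31×9.8×3.95 cos 62° → N_wall = 80.767 N.
ΣF_x = 0: f_floor = N_wall = 80.767 N.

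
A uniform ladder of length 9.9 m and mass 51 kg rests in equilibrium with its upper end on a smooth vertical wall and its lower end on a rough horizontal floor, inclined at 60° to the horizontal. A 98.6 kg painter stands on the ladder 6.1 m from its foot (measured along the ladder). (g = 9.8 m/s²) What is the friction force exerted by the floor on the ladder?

f ≈ 488 N

Torques about the foot: N_wall · 9.9 sin 60° = 51×9.8×4.95 cos 60° + 98.6×9.8×6.1 cos 60° → N_wall = 488.03 N.
ΣF_x = 0: f_floor = N_wall = 488.03 N.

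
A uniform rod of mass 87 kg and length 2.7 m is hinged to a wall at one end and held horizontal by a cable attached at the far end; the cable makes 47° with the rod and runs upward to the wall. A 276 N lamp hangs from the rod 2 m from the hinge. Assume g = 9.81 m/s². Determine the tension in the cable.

T ≈ 863 N

Take torques about the hinge: T sin 47° · 2.7 = 87×9.81×1.35 + 276×2 = 1704.2 N·m.
So T = 1704.2 / (0.7314 × 2.7) = 863.03 N.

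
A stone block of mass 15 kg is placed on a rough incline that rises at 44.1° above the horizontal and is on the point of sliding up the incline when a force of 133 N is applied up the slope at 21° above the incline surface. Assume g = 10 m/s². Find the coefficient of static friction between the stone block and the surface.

On the verge of sliding up the incline, friction is at its maximum μN and acts down the slope.
Perpendicular to incline: N = W cos 44.1° − P sin 21° = 107.7 − 47.66 = 60.06 N.
Along incline: P cos 21° − μN = W sin 44.1° → μ = −(W sin 44.1° − P cos 21°) / N = 0.3293.

μ ≈ 0.329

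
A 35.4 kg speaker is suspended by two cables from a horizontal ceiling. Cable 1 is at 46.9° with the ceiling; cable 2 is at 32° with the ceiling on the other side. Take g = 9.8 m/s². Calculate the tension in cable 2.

T_2 ≈ 242 N

Weight W = 35.4 × 9.8 = 346.9 N acts straight down.
Horizontal: T_1 cos 46.9° = T_2 cos 32°  →  T_1 = 1.241 T_2.
Vertical: T_1 sin 46.9° + T_2 sin 32° = 346.9.
Substituting the horizontal relation into the vertical equation gives 1.436 T_2 = 346.9, so T_2 = 241.6 N.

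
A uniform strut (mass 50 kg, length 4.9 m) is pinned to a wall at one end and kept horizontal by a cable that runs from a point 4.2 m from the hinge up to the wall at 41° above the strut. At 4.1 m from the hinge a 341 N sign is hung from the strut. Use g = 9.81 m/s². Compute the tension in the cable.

T ≈ 944 N

Take torques about the hinge: T sin 41° · 4.2 = 50×9.81×2.45 + 341×4.1 = 2599.8 N·m.
So T = 2599.8 / (0.6561 × 4.2) = 943.52 N.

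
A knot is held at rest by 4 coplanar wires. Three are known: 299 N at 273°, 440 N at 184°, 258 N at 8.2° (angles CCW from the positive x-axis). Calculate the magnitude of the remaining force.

F ≈ 337 N

Sum the known components: ΣF_x = -167.9 N, ΣF_y = -292.5 N.
For equilibrium the remaining force must supply (−ΣF_x, −ΣF_y) = (167.9, 292.5) N.
Magnitude = √((167.9)² + (292.5)²) = 337.3 N; direction = atan2(292.5, 167.9) = 60.1°.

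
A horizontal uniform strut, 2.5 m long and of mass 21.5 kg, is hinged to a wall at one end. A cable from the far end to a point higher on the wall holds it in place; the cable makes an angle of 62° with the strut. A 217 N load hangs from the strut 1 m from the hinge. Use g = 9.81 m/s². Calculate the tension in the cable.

Take torques about the hinge: T sin 62° · 2.5 = 21.5×9.81×1.25 + 217×1 = 480.64 N·m.
So T = 480.64 / (0.8829 × 2.5) = 217.75 N.

T ≈ 218 N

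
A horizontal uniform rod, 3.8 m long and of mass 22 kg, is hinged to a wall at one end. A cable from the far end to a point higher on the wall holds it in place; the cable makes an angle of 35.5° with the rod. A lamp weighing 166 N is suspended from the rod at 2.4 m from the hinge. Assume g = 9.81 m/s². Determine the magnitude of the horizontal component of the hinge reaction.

Take torques about the hinge: T sin 35.5° · 3.8 = 22×9.81×1.9 + 166×2.4 = 808.46 N·m.
So T = 808.46 / (0.5807 × 3.8) = 366.37 N.
ΣF_x = 0: H_x = T cos 35.5° = 298.27 N.

H_x ≈ 298 N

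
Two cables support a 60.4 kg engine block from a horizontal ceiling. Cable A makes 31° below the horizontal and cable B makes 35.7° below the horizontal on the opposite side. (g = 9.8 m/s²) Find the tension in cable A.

T_A ≈ 523 N

Weight W = 60.4 × 9.8 = 591.9 N acts straight down.
Horizontal: T_A cos 31° = T_B cos 35.7°  →  T_B = 1.056 T_A.
Vertical: T_A sin 31° + T_B sin 35.7° = 591.9.
Substituting the horizontal relation into the vertical equation gives 1.131 T_A = 591.9, so T_A = 523.4 N.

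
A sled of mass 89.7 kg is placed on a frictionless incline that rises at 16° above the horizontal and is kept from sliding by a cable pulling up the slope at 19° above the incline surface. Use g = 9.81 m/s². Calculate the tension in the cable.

Take axes along and perpendicular to the incline. Weight components: W sin 16° = 242.5 N down-slope, W cos 16° = 845.9 N into the surface.
Along incline: T cos 19° = W sin 16° → T = 256.5 N.
Perpendicular: N = W cos 16° − T sin 19° = 762.4 N.

T ≈ 257 N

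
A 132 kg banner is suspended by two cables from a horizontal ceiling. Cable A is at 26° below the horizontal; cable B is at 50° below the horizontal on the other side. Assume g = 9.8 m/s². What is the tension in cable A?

Weight W = 132 × 9.8 = 1294 N acts straight down.
Horizontal: T_A cos 26° = T_B cos 50°  →  T_B = 1.398 T_A.
Vertical: T_A sin 26° + T_B sin 50° = 1294.
Substituting the horizontal relation into the vertical equation gives 1.51 T_A = 1294, so T_A = 857 N.

T_A ≈ 857 N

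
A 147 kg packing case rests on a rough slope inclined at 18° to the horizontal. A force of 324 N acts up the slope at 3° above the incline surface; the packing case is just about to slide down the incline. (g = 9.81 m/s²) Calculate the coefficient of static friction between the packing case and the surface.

μ ≈ 0.0901

On the verge of sliding down the incline, friction is at its maximum μN and acts up the slope.
Perpendicular to incline: N = W cos 18° − P sin 3° = 1371 − 16.96 = 1355 N.
Along incline: P cos 3° + μN = W sin 18° → μ = (W sin 18° − P cos 3°) / N = 0.09012.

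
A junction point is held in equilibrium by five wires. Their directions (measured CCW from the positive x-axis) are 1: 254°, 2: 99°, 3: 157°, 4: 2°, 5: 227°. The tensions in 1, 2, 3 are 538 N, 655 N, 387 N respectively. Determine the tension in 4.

T_4 ≈ 899 N

Resolve: ΣF_x = 538 cos 254° + 655 cos 99° + 387 cos 157° + T_4 cos 2° + T_5 cos 227° = 0.
        ΣF_y = 538 sin 254° + 655 sin 99° + 387 sin 157° + T_4 sin 2° + T_5 sin 227° = 0.
The known terms sum to (-607, 281) N, so 0.9994 T_4 − 0.6820 T_5 = 607 and 0.0349 T_4 − 0.7314 T_5 = -281.
Solving simultaneously: T_4 = 898.8 N, T_5 = 427.1 N.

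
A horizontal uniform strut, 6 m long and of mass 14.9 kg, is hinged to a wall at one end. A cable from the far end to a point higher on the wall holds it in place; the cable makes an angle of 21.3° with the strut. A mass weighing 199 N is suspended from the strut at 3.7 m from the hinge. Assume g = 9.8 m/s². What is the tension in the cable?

Take torques about the hinge: T sin 21.3° · 6 = 14.9×9.8×3 + 199×3.7 = 1174.4 N·m.
So T = 1174.4 / (0.3633 × 6) = 538.82 N.

T ≈ 539 N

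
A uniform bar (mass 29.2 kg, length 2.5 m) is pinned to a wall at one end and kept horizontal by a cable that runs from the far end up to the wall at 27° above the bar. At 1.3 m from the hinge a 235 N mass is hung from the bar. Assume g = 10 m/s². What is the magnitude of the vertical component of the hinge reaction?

Take torques about the hinge: T sin 27° · 2.5 = 29.2×10×1.25 + 235×1.3 = 670.5 N·m.
So T = 670.5 / (0.4540 × 2.5) = 590.76 N.
ΣF_y = 0: H_y = (29.2×10 + 235) − T sin 27° = 527 − 268.2 = 258.8 N.

|H_y| ≈ 259 N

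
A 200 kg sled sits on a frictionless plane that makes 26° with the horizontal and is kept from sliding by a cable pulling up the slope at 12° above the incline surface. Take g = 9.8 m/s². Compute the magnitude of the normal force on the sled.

N ≈ 1580 N

Take axes along and perpendicular to the incline. Weight components: W sin 26° = 859.2 N down-slope, W cos 26° = 1762 N into the surface.
Along incline: T cos 12° = W sin 26° → T = 878.4 N.
Perpendicular: N = W cos 26° − T sin 12° = 1579 N.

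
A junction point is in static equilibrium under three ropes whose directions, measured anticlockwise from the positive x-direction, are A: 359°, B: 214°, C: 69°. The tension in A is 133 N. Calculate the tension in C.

Resolve: ΣF_x = 133 cos 359° + T_B cos 214° + T_C cos 69° = 0.
        ΣF_y = 133 sin 359° + T_B sin 214° + T_C sin 69° = 0.
The known terms sum to (133, -2.321) N, so -0.8290 T_B + 0.3584 T_C = -133 and -0.5592 T_B + 0.9336 T_C = 2.321.
Solving simultaneously: T_B = 217.9 N, T_C = 133 N.

T_C ≈ 133 N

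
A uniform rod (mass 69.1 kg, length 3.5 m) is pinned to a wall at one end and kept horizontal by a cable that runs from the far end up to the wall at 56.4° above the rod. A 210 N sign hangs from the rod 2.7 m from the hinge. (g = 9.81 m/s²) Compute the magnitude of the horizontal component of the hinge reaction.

H_x ≈ 333 N

Take torques about the hinge: T sin 56.4° · 3.5 = 69.1×9.81×1.75 + 210×2.7 = 1753.3 N·m.
So T = 1753.3 / (0.8329 × 3.5) = 601.42 N.
ΣF_x = 0: H_x = T cos 56.4° = 332.82 N.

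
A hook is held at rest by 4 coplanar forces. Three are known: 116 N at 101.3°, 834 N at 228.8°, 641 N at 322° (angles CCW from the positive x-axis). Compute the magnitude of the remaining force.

F ≈ 911 N

Sum the known components: ΣF_x = -66.96 N, ΣF_y = -908.4 N.
For equilibrium the remaining force must supply (−ΣF_x, −ΣF_y) = (66.96, 908.4) N.
Magnitude = √((66.96)² + (908.4)²) = 910.9 N; direction = atan2(908.4, 66.96) = 85.8°.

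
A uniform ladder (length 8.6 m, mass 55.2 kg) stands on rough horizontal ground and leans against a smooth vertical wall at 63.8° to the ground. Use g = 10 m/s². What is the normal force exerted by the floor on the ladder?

ΣF_y = 0: N_floor = 55.2×10 = 552 N.

N_floor ≈ 552 N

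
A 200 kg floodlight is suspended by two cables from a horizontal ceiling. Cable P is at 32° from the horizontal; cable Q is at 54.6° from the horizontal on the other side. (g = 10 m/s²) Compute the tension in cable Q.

Weight W = 200 × 10 = 2000 N acts straight down.
Horizontal: T_P cos 32° = T_Q cos 54.6°  →  T_P = 0.6831 T_Q.
Vertical: T_P sin 32° + T_Q sin 54.6° = 2000.
Substituting the horizontal relation into the vertical equation gives 1.177 T_Q = 2000, so T_Q = 1699 N.

T_Q ≈ 1700 N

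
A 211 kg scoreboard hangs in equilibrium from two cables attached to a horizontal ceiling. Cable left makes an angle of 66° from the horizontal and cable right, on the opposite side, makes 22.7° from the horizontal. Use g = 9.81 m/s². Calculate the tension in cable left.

Weight W = 211 × 9.81 = 2070 N acts straight down.
Horizontal: T_left cos 66° = T_right cos 22.7°  →  T_right = 0.4409 T_left.
Vertical: T_left sin 66° + T_right sin 22.7° = 2070.
Substituting the horizontal relation into the vertical equation gives 1.084 T_left = 2070, so T_left = 1910 N.

T_left ≈ 1910 N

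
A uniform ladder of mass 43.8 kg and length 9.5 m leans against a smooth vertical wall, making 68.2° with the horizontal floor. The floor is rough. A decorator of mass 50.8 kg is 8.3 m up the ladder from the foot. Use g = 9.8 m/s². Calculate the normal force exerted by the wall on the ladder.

Torques about the foot: N_wall · 9.5 sin 68.2° = 43.8×9.8×4.75 cos 68.2° + 50.8×9.8×8.3 cos 68.2° → N_wall = 259.81 N.

N_wall ≈ 260 N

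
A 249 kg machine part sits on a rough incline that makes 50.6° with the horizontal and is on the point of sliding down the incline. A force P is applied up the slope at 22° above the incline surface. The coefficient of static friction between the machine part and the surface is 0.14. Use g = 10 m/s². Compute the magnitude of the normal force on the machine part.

On the verge of sliding down the incline, friction equals μN and acts up the slope.
Perpendicular: N + P sin 22° = W cos 50.6° = 1580 N.
Along incline: P cos 22° + μN = W sin 50.6° with W sin 50.6° = 1924 N.
Solving the pair for P and N: P = 1947 N, N = 851.2 N (and f = μN = 119.2 N).

N ≈ 851 N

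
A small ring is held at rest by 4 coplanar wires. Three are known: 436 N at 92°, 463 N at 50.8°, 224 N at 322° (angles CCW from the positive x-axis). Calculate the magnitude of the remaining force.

Sum the known components: ΣF_x = 453.9 N, ΣF_y = 656.6 N.
For equilibrium the remaining force must supply (−ΣF_x, −ΣF_y) = (-453.9, -656.6) N.
Magnitude = √((-453.9)² + (-656.6)²) = 798.3 N; direction = atan2(-656.6, -453.9) = 235.3°.

F ≈ 798 N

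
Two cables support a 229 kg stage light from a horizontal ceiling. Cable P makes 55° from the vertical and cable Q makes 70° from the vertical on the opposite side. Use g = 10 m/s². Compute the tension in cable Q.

Angles from the horizontal: cable P is 90° − 55° = 35°, cable Q is 90° − 70° = 20°.
Weight W = 229 × 10 = 2290 N acts straight down.
Horizontal: T_P cos 35° = T_Q cos 20°  →  T_P = 1.147 T_Q.
Vertical: T_P sin 35° + T_Q sin 20° = 2290.
Substituting the horizontal relation into the vertical equation gives 1 T_Q = 2290, so T_Q = 2290 N.

T_Q ≈ 2290 N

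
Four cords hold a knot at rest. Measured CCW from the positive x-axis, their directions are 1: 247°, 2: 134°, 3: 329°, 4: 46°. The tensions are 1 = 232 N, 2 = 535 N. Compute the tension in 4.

Resolve: ΣF_x = 232 cos 247° + 535 cos 134° + T_3 cos 329° + T_4 cos 46° = 0.
        ΣF_y = 232 sin 247° + 535 sin 134° + T_3 sin 329° + T_4 sin 46° = 0.
The known terms sum to (-462.3, 171.3) N, so 0.8572 T_3 + 0.6947 T_4 = 462.3 and -0.5150 T_3 + 0.7193 T_4 = -171.3.
Solving simultaneously: T_3 = 463.4 N, T_4 = 93.67 N.

T_4 ≈ 93.7 N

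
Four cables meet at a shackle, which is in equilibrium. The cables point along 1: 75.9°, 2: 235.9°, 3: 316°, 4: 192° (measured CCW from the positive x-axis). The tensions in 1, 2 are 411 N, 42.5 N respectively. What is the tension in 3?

Resolve: ΣF_x = 411 cos 75.9° + 42.5 cos 235.9° + T_3 cos 316° + T_4 cos 192° = 0.
        ΣF_y = 411 sin 75.9° + 42.5 sin 235.9° + T_3 sin 316° + T_4 sin 192° = 0.
The known terms sum to (76.3, 363.4) N, so 0.7193 T_3 − 0.9781 T_4 = -76.3 and -0.6947 T_3 − 0.2079 T_4 = -363.4.
Solving simultaneously: T_3 = 409.7 N, T_4 = 379.3 N.

T_3 ≈ 410 N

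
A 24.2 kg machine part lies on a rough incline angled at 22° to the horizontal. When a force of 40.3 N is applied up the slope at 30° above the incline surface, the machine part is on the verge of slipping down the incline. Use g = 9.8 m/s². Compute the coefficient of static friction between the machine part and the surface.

On the verge of sliding down the incline, friction is at its maximum μN and acts up the slope.
Perpendicular to incline: N = W cos 22° − P sin 30° = 219.9 − 20.15 = 199.7 N.
Along incline: P cos 30° + μN = W sin 22° → μ = (W sin 22° − P cos 30°) / N = 0.2701.

μ ≈ 0.270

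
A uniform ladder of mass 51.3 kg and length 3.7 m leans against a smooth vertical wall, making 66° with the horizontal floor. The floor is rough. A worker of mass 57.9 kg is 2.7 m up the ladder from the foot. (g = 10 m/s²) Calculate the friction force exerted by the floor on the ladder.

Torques about the foot: N_wall · 3.7 sin 66° = 51.3×10×1.85 cos 66° + 57.9×10×2.7 cos 66° → N_wall = 302.32 N.
ΣF_x = 0: f_floor = N_wall = 302.32 N.

f ≈ 302 N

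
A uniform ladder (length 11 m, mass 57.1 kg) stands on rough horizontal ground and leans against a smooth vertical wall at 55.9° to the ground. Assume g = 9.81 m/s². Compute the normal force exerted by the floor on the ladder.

ΣF_y = 0: N_floor = 57.1×9.81 = 560.15 N.

N_floor ≈ 560 N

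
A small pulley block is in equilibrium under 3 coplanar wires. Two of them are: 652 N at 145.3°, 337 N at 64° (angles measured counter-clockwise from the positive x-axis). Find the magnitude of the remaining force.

Sum the known components: ΣF_x = -388.3 N, ΣF_y = 674.1 N.
For equilibrium the remaining force must supply (−ΣF_x, −ΣF_y) = (388.3, -674.1) N.
Magnitude = √((388.3)² + (-674.1)²) = 777.9 N; direction = atan2(-674.1, 388.3) = 299.9°.

F ≈ 778 N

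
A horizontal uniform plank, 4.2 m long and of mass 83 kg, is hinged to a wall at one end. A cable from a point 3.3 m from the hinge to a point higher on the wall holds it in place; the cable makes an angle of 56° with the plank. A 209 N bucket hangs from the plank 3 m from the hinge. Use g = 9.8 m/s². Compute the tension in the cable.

Take torques about the hinge: T sin 56° · 3.3 = 83×9.8×2.1 + 209×3 = 2335.1 N·m.
So T = 2335.1 / (0.8290 × 3.3) = 853.54 N.

T ≈ 854 N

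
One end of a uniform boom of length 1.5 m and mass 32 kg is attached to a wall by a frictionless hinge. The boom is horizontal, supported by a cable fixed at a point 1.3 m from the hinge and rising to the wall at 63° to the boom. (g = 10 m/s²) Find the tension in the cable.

Take torques about the hinge: T sin 63° · 1.3 = 32×10×0.75 = 240 N·m.
So T = 240 / (0.8910 × 1.3) = 207.2 N.

T ≈ 207 N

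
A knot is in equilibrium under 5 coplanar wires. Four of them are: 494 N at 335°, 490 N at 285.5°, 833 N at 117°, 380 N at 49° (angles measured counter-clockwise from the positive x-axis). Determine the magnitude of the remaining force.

Sum the known components: ΣF_x = 449.8 N, ΣF_y = 348 N.
For equilibrium the remaining force must supply (−ΣF_x, −ΣF_y) = (-449.8, -348) N.
Magnitude = √((-449.8)² + (-348)²) = 568.7 N; direction = atan2(-348, -449.8) = 217.7°.

F ≈ 569 N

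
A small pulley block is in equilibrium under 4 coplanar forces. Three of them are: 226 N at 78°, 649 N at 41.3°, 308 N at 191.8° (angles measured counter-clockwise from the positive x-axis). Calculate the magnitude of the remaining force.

Sum the known components: ΣF_x = 233.1 N, ΣF_y = 586.4 N.
For equilibrium the remaining force must supply (−ΣF_x, −ΣF_y) = (-233.1, -586.4) N.
Magnitude = √((-233.1)² + (-586.4)²) = 631 N; direction = atan2(-586.4, -233.1) = 248.3°.

F ≈ 631 N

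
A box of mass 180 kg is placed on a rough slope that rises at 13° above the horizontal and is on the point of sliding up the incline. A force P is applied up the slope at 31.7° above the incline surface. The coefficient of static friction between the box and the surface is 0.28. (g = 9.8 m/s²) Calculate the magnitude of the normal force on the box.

N ≈ 1260 N

On the verge of sliding up the incline, friction equals μN and acts down the slope.
Perpendicular: N + P sin 31.7° = W cos 13° = 1719 N.
Along incline: P cos 31.7° = W sin 13° + μN  with W sin 13° = 396.8 N.
Solving the pair for P and N: P = 879.9 N, N = 1256 N (and f = μN = 351.8 N).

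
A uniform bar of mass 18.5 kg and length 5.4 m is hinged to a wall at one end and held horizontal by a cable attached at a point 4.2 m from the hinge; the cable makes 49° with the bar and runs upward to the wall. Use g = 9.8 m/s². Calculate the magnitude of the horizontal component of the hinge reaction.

H_x ≈ 101 N

Take torques about the hinge: T sin 49° · 4.2 = 18.5×9.8×2.7 = 489.51 N·m.
So T = 489.51 / (0.7547 × 4.2) = 154.43 N.
ΣF_x = 0: H_x = T cos 49° = 101.32 N.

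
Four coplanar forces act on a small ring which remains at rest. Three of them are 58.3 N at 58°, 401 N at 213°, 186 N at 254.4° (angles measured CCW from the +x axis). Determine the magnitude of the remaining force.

F ≈ 498 N

Sum the known components: ΣF_x = -355.4 N, ΣF_y = -348.1 N.
For equilibrium the remaining force must supply (−ΣF_x, −ΣF_y) = (355.4, 348.1) N.
Magnitude = √((355.4)² + (348.1)²) = 497.5 N; direction = atan2(348.1, 355.4) = 44.4°.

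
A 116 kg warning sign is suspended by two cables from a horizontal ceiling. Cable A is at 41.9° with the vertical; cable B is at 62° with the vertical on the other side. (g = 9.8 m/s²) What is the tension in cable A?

T_A ≈ 1030 N

Angles from the horizontal: cable A is 90° − 41.9° = 48.1°, cable B is 90° − 62° = 28°.
Weight W = 116 × 9.8 = 1137 N acts straight down.
Horizontal: T_A cos 48.1° = T_B cos 28°  →  T_B = 0.7564 T_A.
Vertical: T_A sin 48.1° + T_B sin 28° = 1137.
Substituting the horizontal relation into the vertical equation gives 1.099 T_A = 1137, so T_A = 1034 N.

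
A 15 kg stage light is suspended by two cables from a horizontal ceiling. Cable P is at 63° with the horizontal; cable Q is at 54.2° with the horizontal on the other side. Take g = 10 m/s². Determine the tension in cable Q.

T_Q ≈ 76.6 N

Weight W = 15 × 10 = 150 N acts straight down.
Horizontal: T_P cos 63° = T_Q cos 54.2°  →  T_P = 1.288 T_Q.
Vertical: T_P sin 63° + T_Q sin 54.2° = 150.
Substituting the horizontal relation into the vertical equation gives 1.959 T_Q = 150, so T_Q = 76.57 N.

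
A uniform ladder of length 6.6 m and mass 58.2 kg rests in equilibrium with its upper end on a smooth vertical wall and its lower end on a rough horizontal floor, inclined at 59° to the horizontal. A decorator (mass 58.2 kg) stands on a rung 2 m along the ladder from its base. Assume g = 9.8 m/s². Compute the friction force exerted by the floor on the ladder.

f ≈ 275 N

Torques about the foot: N_wall · 6.6 sin 59° = 58.2×9.8×3.3 cos 59° + 58.2×9.8×2 cos 59° → N_wall = 275.2 N.
ΣF_x = 0: f_floor = N_wall = 275.2 N.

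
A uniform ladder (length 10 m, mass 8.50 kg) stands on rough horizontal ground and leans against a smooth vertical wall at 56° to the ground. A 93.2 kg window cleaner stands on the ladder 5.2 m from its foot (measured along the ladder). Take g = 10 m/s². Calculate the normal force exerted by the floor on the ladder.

N_floor ≈ 1020 N

ΣF_y = 0: N_floor = 8.50×10 + 93.2×10 = 1017 N.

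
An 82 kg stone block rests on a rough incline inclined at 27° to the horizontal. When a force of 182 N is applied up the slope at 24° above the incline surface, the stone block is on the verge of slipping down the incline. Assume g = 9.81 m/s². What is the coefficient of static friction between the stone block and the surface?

μ ≈ 0.310

On the verge of sliding down the incline, friction is at its maximum μN and acts up the slope.
Perpendicular to incline: N = W cos 27° − P sin 24° = 716.7 − 74.03 = 642.7 N.
Along incline: P cos 24° + μN = W sin 27° → μ = (W sin 27° − P cos 24°) / N = 0.3095.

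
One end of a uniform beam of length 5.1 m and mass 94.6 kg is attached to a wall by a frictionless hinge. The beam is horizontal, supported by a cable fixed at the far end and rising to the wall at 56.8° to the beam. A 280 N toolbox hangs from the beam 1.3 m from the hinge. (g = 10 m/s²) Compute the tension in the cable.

T ≈ 651 N

Take torques about the hinge: T sin 56.8° · 5.1 = 94.6×10×2.55 + 280×1.3 = 2776.3 N·m.
So T = 2776.3 / (0.8368 × 5.1) = 650.57 N.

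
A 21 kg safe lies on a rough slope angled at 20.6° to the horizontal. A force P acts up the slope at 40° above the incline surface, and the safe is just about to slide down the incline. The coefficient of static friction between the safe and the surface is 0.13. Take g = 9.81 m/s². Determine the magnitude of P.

P ≈ 69.5 N

On the verge of sliding down the incline, friction equals μN and acts up the slope.
Perpendicular: N + P sin 40° = W cos 20.6° = 192.8 N.
Along incline: P cos 40° + μN = W sin 20.6° with W sin 20.6° = 72.48 N.
Solving the pair for P and N: P = 69.47 N, N = 148.2 N (and f = μN = 19.26 N).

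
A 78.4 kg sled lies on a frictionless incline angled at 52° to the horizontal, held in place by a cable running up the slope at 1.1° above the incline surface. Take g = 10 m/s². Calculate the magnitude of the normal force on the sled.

Take axes along and perpendicular to the incline. Weight components: W sin 52° = 617.8 N down-slope, W cos 52° = 482.7 N into the surface.
Along incline: T cos 1.1° = W sin 52° → T = 617.9 N.
Perpendicular: N = W cos 52° − T sin 1.1° = 470.8 N.

N ≈ 471 N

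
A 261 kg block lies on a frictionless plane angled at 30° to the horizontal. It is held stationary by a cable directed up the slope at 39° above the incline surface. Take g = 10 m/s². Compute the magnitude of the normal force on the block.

N ≈ 1200 N

Take axes along and perpendicular to the incline. Weight components: W sin 30° = 1305 N down-slope, W cos 30° = 2260 N into the surface.
Along incline: T cos 39° = W sin 30° → T = 1679 N.
Perpendicular: N = W cos 30° − T sin 39° = 1204 N.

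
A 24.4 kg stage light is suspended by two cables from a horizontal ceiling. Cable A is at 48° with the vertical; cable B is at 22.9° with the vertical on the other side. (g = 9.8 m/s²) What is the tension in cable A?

T_A ≈ 98.5 N

Angles from the horizontal: cable A is 90° − 48° = 42°, cable B is 90° − 22.9° = 67.1°.
Weight W = 24.4 × 9.8 = 239.1 N acts straight down.
Horizontal: T_A cos 42° = T_B cos 67.1°  →  T_B = 1.91 T_A.
Vertical: T_A sin 42° + T_B sin 67.1° = 239.1.
Substituting the horizontal relation into the vertical equation gives 2.428 T_A = 239.1, so T_A = 98.47 N.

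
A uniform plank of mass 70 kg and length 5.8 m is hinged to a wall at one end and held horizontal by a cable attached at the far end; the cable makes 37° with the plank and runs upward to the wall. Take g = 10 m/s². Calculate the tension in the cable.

T ≈ 582 N

Take torques about the hinge: T sin 37° · 5.8 = 70×10×2.9 = 2030 N·m.
So T = 2030 / (0.6018 × 5.8) = 581.57 N.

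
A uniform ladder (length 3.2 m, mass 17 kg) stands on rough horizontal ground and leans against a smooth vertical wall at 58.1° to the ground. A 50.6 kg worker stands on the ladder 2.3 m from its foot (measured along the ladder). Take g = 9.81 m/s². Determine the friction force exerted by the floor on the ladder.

f ≈ 274 N

Torques about the foot: N_wall · 3.2 sin 58.1° = 17×9.81×1.6 cos 58.1° + 50.6×9.81×2.3 cos 58.1° → N_wall = 273.98 N.
ΣF_x = 0: f_floor = N_wall = 273.98 N.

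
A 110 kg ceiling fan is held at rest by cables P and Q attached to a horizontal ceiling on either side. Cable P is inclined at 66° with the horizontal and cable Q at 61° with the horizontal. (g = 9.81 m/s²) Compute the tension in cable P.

Weight W = 110 × 9.81 = 1079 N acts straight down.
Horizontal: T_P cos 66° = T_Q cos 61°  →  T_Q = 0.839 T_P.
Vertical: T_P sin 66° + T_Q sin 61° = 1079.
Substituting the horizontal relation into the vertical equation gives 1.647 T_P = 1079, so T_P = 655.1 N.

T_P ≈ 655 N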